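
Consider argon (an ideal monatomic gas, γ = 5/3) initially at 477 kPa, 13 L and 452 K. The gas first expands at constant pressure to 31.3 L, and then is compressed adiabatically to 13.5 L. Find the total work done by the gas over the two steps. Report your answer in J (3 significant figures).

W_total ≈ -8110 J

Step 1 (isobaric): W = PΔV = (477 kPa)(31.3 − 13 L) = 8729 J.
After step 1: P = 477 kPa, V = 31.3 L, T = 1088 K.
Step 2 (adiabatic): W = (P₁V₁ − P₂V₂)/(γ−1) = (14930 − 26154)/0.667 = -16836 J.
W_total = 8729 − 16836 = -8107 J.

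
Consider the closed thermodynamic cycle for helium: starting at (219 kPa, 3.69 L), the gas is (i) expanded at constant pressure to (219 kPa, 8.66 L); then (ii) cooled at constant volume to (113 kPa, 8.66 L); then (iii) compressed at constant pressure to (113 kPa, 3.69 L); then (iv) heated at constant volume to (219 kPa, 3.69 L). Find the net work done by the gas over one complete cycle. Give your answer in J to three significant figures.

Constant-volume legs do no work.
W(i) = (219)(8.66 − 3.69) = 1088 J; W(iii) = (113)(3.69 − 8.66) = -561.6 J.
W_net = 1088 − 561.6 = 526.8 J (the clockwise enclosed area).

W_net ≈ 527 J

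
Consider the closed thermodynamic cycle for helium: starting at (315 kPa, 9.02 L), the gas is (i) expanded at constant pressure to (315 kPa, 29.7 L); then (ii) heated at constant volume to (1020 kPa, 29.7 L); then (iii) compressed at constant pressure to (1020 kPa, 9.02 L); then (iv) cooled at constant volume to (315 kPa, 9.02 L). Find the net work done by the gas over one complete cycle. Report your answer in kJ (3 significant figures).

W_net ≈ -14.6 kJ

Constant-volume legs do no work.
W(i) = (315)(29.7 − 9.02) = 6514 J; W(iii) = (1020)(9.02 − 29.7) = -21094 J.
W_net = 6514 − 21094 = -14579 J (the counter-clockwise enclosed area).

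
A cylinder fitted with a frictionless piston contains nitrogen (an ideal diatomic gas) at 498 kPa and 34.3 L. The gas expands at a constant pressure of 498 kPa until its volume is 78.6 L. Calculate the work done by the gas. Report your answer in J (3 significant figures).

Isobaric: W = P ΔV.
W = (498 kPa)(78.6 − 34.3 L) = (498)(44.3) = 22061 J.

W ≈ 22100 J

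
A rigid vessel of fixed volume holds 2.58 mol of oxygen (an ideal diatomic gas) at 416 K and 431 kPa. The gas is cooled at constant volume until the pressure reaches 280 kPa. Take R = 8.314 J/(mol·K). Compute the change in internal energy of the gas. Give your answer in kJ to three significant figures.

Constant volume ⇒ W = 0, so Q = ΔU = nCᵥΔT with Cᵥ = 5R/2 = 20.79 J/(mol·K).
At constant V, T₂/T₁ = P₂/P₁ ⇒ ΔT = T₁(P₂/P₁ − 1) = 416·(280/431 − 1) = -145.7 K.
ΔU = (2.58)(20.79)(-145.7) = -7816 J.

ΔU ≈ -7.82 kJ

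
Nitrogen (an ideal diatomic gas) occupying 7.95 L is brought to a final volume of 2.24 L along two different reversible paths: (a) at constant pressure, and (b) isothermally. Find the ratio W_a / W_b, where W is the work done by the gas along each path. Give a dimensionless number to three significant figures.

Path (a) isobaric: W = P₁(V₂ − V₁) → W_a/(P₁V₁) = -0.7182.
Path (b) isothermal: W = P₁V₁ ln(V₂/V₁) → W_b/(P₁V₁) = -1.267.
W_a / W_b = -0.7182 / -1.267 = 0.567.

W_a / W_b ≈ 0.567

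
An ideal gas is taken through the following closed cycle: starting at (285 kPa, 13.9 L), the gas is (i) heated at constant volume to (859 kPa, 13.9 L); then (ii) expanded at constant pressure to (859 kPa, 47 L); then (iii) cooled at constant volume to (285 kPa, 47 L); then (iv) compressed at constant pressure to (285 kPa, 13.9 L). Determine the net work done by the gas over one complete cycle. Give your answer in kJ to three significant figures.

Constant-volume legs do no work.
W(ii) = (859)(47 − 13.9) = 28433 J; W(iv) = (285)(13.9 − 47) = -9434 J.
W_net = 28433 − 9434 = 18999 J (the clockwise enclosed area).

W_net ≈ 19.0 kJ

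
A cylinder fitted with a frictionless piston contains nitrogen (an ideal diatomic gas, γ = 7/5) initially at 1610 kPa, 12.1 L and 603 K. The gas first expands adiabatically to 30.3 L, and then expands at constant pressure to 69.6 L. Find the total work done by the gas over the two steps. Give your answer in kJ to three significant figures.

W_total ≈ 32.5 kJ

Step 1 (adiabatic): W = (P₁V₁ − P₂V₂)/(γ−1) = (19481 − 13494)/0.4 = 14967 J.
After step 1: P = 445.4 kPa, V = 30.3 L, T = 417.7 K.
Step 2 (isobaric): W = PΔV = (445.4 kPa)(69.6 − 30.3 L) = 17502 J.
W_total = 14967 + 17502 = 32469 J.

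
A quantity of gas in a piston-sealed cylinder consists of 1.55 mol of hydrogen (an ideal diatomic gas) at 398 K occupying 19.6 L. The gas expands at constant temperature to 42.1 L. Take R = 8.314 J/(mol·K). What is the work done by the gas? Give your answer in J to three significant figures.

Isothermal: W = nRT ln(V₂/V₁).
W = (1.55)(8.314)(398) × ln(42.1/19.6)
  = 5129 × 0.7645
W_by_gas = 3921 J.

W ≈ 3920 J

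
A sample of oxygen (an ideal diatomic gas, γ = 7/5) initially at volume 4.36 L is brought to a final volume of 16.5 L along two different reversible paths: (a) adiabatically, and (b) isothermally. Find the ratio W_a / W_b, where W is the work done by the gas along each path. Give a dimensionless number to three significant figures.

W_a / W_b ≈ 0.775

Path (a) adiabatic: W = P₁V₁(1 − (V₁/V₂)^(γ−1))/(γ−1) → W_a/(P₁V₁) = 1.032.
Path (b) isothermal: W = P₁V₁ ln(V₂/V₁) → W_b/(P₁V₁) = 1.331.
W_a / W_b = 1.032 / 1.331 = 0.7754.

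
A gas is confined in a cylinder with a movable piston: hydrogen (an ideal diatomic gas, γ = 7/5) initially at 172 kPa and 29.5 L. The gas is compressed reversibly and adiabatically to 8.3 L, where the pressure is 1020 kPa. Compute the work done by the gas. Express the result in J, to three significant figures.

W ≈ -8480 J

Adiabatic: W = (P₁V₁ − P₂V₂)/(γ − 1) with γ = 7/5.
P₁V₁ = 5074 J, P₂V₂ = 8466 J.
W = (5074 − 8466) / 0.4 = -8480 J.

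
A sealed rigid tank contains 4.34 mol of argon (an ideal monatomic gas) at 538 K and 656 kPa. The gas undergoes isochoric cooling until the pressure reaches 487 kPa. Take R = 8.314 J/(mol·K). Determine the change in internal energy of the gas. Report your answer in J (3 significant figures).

ΔU ≈ -7500 J

Constant volume ⇒ W = 0, so Q = ΔU = nCᵥΔT with Cᵥ = 3R/2 = 12.47 J/(mol·K).
At constant V, T₂/T₁ = P₂/P₁ ⇒ ΔT = T₁(P₂/P₁ − 1) = 538·(487/656 − 1) = -138.6 K.
ΔU = (4.34)(12.47)(-138.6) = -7502 J.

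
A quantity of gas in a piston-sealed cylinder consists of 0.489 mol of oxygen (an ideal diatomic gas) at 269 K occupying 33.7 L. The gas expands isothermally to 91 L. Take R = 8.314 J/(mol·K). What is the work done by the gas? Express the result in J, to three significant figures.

Isothermal: W = nRT ln(V₂/V₁).
W = (0.489)(8.314)(269) × ln(91/33.7)
  = 1094 × 0.9934
W_by_gas = 1086 J.

W ≈ 1090 J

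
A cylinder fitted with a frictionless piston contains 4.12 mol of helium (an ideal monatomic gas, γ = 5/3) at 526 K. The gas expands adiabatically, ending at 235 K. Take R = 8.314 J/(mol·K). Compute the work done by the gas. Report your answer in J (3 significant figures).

Adiabatic ⇒ Q = 0, so W_by = −ΔU = nCᵥ(T₁ − T₂).
Cᵥ = 3R/2 = 12.47 J/(mol·K).
W = (4.12)(12.47)(526 − 235) = 14952 J.

W ≈ 15000 J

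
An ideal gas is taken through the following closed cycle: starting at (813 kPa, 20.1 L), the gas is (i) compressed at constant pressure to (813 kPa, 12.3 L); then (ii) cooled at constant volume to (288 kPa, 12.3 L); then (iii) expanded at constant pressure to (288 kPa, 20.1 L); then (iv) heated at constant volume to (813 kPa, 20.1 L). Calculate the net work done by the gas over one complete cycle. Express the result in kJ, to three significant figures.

W_net ≈ -4.10 kJ

Constant-volume legs do no work.
W(i) = (813)(12.3 − 20.1) = -6341 J; W(iii) = (288)(20.1 − 12.3) = 2246 J.
W_net = -6341 + 2246 = -4095 J (the counter-clockwise enclosed area).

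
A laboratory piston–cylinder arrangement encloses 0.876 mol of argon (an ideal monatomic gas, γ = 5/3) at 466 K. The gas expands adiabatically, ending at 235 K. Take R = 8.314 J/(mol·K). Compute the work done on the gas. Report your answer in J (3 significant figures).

W ≈ -2520 J

Adiabatic ⇒ Q = 0, so W_by = −ΔU = nCᵥ(T₁ − T₂).
Cᵥ = 3R/2 = 12.47 J/(mol·K).
W = (0.876)(12.47)(466 − 235) = 2524 J.
Work on gas = −W_by = -2524 J.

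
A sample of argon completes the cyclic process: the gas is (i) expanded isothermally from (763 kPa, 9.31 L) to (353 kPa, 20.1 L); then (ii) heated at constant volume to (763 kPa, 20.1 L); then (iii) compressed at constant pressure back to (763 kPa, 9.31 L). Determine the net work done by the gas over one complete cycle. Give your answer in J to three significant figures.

W_net ≈ -2770 J

Leg (i): W = PᵢVᵢ ln(V_f/Vᵢ) = (7104) ln(20.1/9.31) = 5467 J.
Leg (ii): W = 0.
Leg (iii): W = PΔV = (763)(9.31 − 20.1) = -8233 J.
W_net = 5467 − 8233 = -2766 J.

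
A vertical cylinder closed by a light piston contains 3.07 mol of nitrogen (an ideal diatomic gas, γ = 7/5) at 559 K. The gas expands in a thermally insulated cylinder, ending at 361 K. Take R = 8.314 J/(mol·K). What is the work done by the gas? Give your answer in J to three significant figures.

W ≈ 12600 J

Adiabatic ⇒ Q = 0, so W_by = −ΔU = nCᵥ(T₁ − T₂).
Cᵥ = 5R/2 = 20.79 J/(mol·K).
W = (3.07)(20.79)(559 − 361) = 12634 J.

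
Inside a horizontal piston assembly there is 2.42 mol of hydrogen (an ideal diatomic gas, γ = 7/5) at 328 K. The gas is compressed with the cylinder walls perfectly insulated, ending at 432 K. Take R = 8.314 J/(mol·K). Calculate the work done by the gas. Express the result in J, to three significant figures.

W ≈ -5230 J

Adiabatic ⇒ Q = 0, so W_by = −ΔU = nCᵥ(T₁ − T₂).
Cᵥ = 5R/2 = 20.79 J/(mol·K).
W = (2.42)(20.79)(328 − 432) = -5231 J.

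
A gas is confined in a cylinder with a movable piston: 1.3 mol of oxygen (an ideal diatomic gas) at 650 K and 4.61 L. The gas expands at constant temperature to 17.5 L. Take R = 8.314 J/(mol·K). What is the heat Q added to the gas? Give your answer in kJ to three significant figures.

Isothermal ⇒ ΔU = 0, so Q = W = nRT ln(V₂/V₁).
Q = (1.3)(8.314)(650) ln(17.5/4.61) = 7025 × 1.334 = 9372 J.

Q ≈ 9.37 kJ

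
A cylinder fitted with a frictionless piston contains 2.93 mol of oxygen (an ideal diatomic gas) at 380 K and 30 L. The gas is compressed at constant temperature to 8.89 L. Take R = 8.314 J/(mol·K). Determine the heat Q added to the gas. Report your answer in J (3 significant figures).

Q ≈ -11300 J

Isothermal ⇒ ΔU = 0, so Q = W = nRT ln(V₂/V₁).
Q = (2.93)(8.314)(380) ln(8.89/30) = 9257 × -1.216 = -11259 J.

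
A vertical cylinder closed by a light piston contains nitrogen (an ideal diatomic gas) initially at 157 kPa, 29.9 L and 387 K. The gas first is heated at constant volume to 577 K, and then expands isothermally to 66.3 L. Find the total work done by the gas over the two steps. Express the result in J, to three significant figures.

Step 1 (isochoric): W = 0 (constant volume).
After step 1: P = 234.1 kPa (V unchanged).
Step 2 (isothermal): W = P₁V₁ ln(V₂/V₁) = (6999) ln(66.3/29.9) = 5574 J.
W_total = 0 + 5574 = 5574 J.

W_total ≈ 5570 J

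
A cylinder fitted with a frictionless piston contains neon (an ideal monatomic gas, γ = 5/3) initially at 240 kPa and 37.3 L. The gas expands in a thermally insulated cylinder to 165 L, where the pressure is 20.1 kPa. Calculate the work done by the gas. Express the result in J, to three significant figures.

Adiabatic: W = (P₁V₁ − P₂V₂)/(γ − 1) with γ = 5/3.
P₁V₁ = 8952 J, P₂V₂ = 3317 J.
W = (8952 − 3317) / 0.6667 = 8453 J.

W ≈ 8450 J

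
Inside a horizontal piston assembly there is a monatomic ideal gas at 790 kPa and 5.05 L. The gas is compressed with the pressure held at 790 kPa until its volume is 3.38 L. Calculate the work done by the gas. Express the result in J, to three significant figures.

W ≈ -1320 J

Isobaric: W = P ΔV.
W = (790 kPa)(3.38 − 5.05 L) = (790)(-1.67) = -1319 J.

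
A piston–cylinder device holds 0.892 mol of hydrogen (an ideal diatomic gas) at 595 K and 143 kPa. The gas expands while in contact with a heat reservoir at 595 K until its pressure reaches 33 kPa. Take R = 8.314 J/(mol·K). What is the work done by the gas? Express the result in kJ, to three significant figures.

Isothermal process: W = nRT ln(V₂/V₁) = nRT ln(P₁/P₂).
W = (0.892)(8.314)(595) × ln(143/33)
  = 4413 × ln(4.333) = 4413 × 1.466
W_by_gas = 6470 J.

W ≈ 6.47 kJ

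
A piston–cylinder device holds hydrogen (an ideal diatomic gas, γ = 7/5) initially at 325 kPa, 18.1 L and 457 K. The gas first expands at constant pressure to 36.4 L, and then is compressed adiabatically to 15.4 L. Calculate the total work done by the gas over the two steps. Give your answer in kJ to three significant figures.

W_total ≈ -6.20 kJ

Step 1 (isobaric): W = PΔV = (325 kPa)(36.4 − 18.1 L) = 5947 J.
After step 1: P = 325 kPa, V = 36.4 L, T = 919 K.
Step 2 (adiabatic): W = (P₁V₁ − P₂V₂)/(γ−1) = (11830 − 16688)/0.4 = -12146 J.
W_total = 5947 − 12146 = -6199 J.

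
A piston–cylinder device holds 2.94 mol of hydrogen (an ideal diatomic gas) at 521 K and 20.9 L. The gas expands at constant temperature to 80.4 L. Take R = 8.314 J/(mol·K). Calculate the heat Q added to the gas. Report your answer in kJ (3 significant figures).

Isothermal ⇒ ΔU = 0, so Q = W = nRT ln(V₂/V₁).
Q = (2.94)(8.314)(521) ln(80.4/20.9) = 12735 × 1.347 = 17157 J.

Q ≈ 17.2 kJ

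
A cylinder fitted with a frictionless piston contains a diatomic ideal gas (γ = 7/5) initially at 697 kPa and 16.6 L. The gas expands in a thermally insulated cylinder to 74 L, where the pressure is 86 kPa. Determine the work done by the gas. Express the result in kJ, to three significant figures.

W ≈ 13.0 kJ

Adiabatic: W = (P₁V₁ − P₂V₂)/(γ − 1) with γ = 7/5.
P₁V₁ = 11570 J, P₂V₂ = 6364 J.
W = (11570 − 6364) / 0.4 = 13016 J.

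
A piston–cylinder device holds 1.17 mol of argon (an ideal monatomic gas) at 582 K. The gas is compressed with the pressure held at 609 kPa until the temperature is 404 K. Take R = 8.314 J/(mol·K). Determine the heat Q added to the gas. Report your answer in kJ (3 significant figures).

Isobaric: W = nRΔT = (1.17)(8.314)(-178) = -1731 J.
ΔU = nCᵥΔT with Cᵥ = 3R/2: ΔU = (1.17)(12.47)(-178) = -2597 J.
Q = ΔU + W = -2597 − 1731 = -4329 J.

Q ≈ -4.33 kJ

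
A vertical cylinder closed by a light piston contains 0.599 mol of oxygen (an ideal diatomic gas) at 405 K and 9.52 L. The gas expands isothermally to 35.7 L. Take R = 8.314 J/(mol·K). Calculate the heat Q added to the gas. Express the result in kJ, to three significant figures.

Q ≈ 2.67 kJ

Isothermal ⇒ ΔU = 0, so Q = W = nRT ln(V₂/V₁).
Q = (0.599)(8.314)(405) ln(35.7/9.52) = 2017 × 1.322 = 2666 J.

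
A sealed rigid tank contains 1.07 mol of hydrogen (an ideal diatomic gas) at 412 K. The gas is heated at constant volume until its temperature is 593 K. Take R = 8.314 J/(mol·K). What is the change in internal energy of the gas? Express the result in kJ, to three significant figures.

Constant volume ⇒ W = 0, so Q = ΔU = nCᵥΔT with Cᵥ = 5R/2 = 20.79 J/(mol·K).
ΔU = (1.07)(20.79)(593 − 412) = 4025 J.

ΔU ≈ 4.03 kJ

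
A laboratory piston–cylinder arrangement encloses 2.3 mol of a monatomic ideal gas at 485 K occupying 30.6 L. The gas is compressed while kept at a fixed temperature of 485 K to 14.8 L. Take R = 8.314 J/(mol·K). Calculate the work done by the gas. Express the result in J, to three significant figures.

Isothermal: W = nRT ln(V₂/V₁).
W = (2.3)(8.314)(485) × ln(14.8/30.6)
  = 9274 × -0.7264
W_by_gas = -6737 J.

W ≈ -6740 J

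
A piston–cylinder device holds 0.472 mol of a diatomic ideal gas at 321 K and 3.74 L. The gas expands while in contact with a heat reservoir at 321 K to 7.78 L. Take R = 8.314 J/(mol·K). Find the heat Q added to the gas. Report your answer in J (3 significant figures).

Isothermal ⇒ ΔU = 0, so Q = W = nRT ln(V₂/V₁).
Q = (0.472)(8.314)(321) ln(7.78/3.74) = 1260 × 0.7325 = 922.7 J.

Q ≈ 923 J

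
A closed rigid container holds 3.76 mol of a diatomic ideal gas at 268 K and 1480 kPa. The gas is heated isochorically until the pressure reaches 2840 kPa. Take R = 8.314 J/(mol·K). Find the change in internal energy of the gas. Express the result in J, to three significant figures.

Constant volume ⇒ W = 0, so Q = ΔU = nCᵥΔT with Cᵥ = 5R/2 = 20.79 J/(mol·K).
At constant V, T₂/T₁ = P₂/P₁ ⇒ ΔT = T₁(P₂/P₁ − 1) = 268·(2840/1480 − 1) = 246.3 K.
ΔU = (3.76)(20.79)(246.3) = 19246 J.

ΔU ≈ 19200 J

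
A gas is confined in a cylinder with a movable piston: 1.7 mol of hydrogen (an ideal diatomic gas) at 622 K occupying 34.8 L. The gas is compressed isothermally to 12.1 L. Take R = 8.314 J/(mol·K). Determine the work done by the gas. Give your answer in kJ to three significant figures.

W ≈ -9.29 kJ

Isothermal: W = nRT ln(V₂/V₁).
W = (1.7)(8.314)(622) × ln(12.1/34.8)
  = 8791 × -1.056
W_by_gas = -9287 J.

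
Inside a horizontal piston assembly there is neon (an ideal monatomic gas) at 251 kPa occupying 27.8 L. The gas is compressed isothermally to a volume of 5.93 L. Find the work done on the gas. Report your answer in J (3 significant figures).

W ≈ 10800 J

Isothermal: W = nRT ln(V₂/V₁) = P₁V₁ ln(V₂/V₁).
P₁V₁ = (251 kPa)(27.8 L) = 6978 J.
W = 6978 × ln(5.93/27.8) = 6978 × -1.545
W_by_gas = -10781 J; work on gas = −W_by = 10781 J.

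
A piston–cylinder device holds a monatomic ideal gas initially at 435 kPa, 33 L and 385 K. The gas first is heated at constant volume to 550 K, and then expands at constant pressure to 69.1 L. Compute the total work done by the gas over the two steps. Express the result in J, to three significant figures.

W_total ≈ 22400 J

Step 1 (isochoric): W = 0 (constant volume).
After step 1: P = 621.4 kPa (V unchanged).
Step 2 (isobaric): W = PΔV = (621.4 kPa)(69.1 − 33 L) = 22434 J.
W_total = 0 + 22434 = 22434 J.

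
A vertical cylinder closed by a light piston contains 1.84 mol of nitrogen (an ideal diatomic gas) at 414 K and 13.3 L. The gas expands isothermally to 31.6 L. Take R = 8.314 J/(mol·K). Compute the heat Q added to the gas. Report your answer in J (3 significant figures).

Q ≈ 5480 J

Isothermal ⇒ ΔU = 0, so Q = W = nRT ln(V₂/V₁).
Q = (1.84)(8.314)(414) ln(31.6/13.3) = 6333 × 0.8654 = 5481 J.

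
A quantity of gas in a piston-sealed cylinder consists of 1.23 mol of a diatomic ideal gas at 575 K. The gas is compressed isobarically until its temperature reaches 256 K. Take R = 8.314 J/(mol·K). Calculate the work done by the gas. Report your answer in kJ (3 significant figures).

Isobaric: W = P ΔV = nR ΔT.
W = (1.23)(8.314)(256 − 575) = -3262 J.

W ≈ -3.26 kJ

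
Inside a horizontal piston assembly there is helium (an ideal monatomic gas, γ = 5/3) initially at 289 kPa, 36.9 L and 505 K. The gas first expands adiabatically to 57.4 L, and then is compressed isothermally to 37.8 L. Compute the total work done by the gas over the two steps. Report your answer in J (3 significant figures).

W_total ≈ 763 J

Step 1 (adiabatic): W = (P₁V₁ − P₂V₂)/(γ−1) = (10664 − 7943)/0.667 = 4081 J.
After step 1: P = 138.4 kPa, V = 57.4 L, T = 376.2 K.
Step 2 (isothermal): W = P₁V₁ ln(V₂/V₁) = (7943) ln(37.8/57.4) = -3318 J.
W_total = 4081 − 3318 = 763 J.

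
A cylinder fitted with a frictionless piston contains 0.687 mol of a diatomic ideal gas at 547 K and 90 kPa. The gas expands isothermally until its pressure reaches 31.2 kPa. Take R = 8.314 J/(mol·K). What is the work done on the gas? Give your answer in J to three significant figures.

W ≈ -3310 J

Isothermal process: W = nRT ln(V₂/V₁) = nRT ln(P₁/P₂).
W = (0.687)(8.314)(547) × ln(90/31.2)
  = 3124 × ln(2.885) = 3124 × 1.059
W_by_gas = 3310 J; work on gas = −W_by = -3310 J.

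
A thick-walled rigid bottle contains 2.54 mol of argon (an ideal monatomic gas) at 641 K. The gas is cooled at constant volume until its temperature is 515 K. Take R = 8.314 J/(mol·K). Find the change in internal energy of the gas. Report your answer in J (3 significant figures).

ΔU ≈ -3990 J

Constant volume ⇒ W = 0, so Q = ΔU = nCᵥΔT with Cᵥ = 3R/2 = 12.47 J/(mol·K).
ΔU = (2.54)(12.47)(515 − 641) = -3991 J.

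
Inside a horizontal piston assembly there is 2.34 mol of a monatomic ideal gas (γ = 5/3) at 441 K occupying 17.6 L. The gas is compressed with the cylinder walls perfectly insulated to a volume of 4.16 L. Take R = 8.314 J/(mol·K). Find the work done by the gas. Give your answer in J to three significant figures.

Adiabatic: TV^(γ−1) = const with γ = 5/3.
T₂ = T₁ (V₁/V₂)^(γ−1) = 441 × (17.6/4.16)^0.667 = 441 × 2.616 = 1154 K.
W_by = nCᵥ(T₁ − T₂) = (2.34)(12.47)(441 − 1154) = -20795 J.

W ≈ -20800 J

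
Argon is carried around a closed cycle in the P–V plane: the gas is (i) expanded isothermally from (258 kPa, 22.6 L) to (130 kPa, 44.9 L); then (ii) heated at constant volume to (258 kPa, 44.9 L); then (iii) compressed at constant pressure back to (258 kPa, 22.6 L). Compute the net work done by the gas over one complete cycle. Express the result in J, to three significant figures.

Leg (i): W = PᵢVᵢ ln(V_f/Vᵢ) = (5831) ln(44.9/22.6) = 4003 J.
Leg (ii): W = 0.
Leg (iii): W = PΔV = (258)(22.6 − 44.9) = -5753 J.
W_net = 4003 − 5753 = -1751 J.

W_net ≈ -1750 J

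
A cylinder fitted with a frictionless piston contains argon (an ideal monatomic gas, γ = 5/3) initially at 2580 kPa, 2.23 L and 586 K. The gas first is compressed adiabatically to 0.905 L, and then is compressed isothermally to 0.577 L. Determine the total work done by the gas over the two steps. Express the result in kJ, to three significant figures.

Step 1 (adiabatic): W = (P₁V₁ − P₂V₂)/(γ−1) = (5753 − 10496)/0.667 = -7114 J.
After step 1: P = 11598 kPa, V = 0.905 L, T = 1069 K.
Step 2 (isothermal): W = P₁V₁ ln(V₂/V₁) = (10496) ln(0.577/0.905) = -4724 J.
W_total = -7114 − 4724 = -11838 J.

W_total ≈ -11.8 kJ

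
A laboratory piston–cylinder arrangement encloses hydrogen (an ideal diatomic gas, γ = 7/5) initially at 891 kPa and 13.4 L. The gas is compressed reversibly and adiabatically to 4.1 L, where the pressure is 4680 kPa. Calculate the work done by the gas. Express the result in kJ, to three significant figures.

Adiabatic: W = (P₁V₁ − P₂V₂)/(γ − 1) with γ = 7/5.
P₁V₁ = 11939 J, P₂V₂ = 19188 J.
W = (11939 − 19188) / 0.4 = -18122 J.

W ≈ -18.1 kJ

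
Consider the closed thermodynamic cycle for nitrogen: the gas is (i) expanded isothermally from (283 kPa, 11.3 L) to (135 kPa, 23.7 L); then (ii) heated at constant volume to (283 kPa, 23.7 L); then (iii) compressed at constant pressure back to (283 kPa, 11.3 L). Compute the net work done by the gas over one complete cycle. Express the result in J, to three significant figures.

W_net ≈ -1140 J

Leg (i): W = PᵢVᵢ ln(V_f/Vᵢ) = (3198) ln(23.7/11.3) = 2369 J.
Leg (ii): W = 0.
Leg (iii): W = PΔV = (283)(11.3 − 23.7) = -3509 J.
W_net = 2369 − 3509 = -1141 J.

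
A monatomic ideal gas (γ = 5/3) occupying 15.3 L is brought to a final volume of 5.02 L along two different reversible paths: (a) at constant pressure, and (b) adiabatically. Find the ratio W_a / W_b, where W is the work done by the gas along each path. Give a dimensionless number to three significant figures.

Path (a) isobaric: W = P₁(V₂ − V₁) → W_a/(P₁V₁) = -0.6719.
Path (b) adiabatic: W = P₁V₁(1 − (V₁/V₂)^(γ−1))/(γ−1) → W_b/(P₁V₁) = -1.653.
W_a / W_b = -0.6719 / -1.653 = 0.4064.

W_a / W_b ≈ 0.406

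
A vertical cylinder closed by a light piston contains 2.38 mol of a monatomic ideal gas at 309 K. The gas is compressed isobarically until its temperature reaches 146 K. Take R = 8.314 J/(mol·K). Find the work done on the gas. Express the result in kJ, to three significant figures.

W ≈ 3.23 kJ

Isobaric: W = P ΔV = nR ΔT.
W = (2.38)(8.314)(146 − 309) = -3225 J.
Work on gas = −W_by = 3225 J.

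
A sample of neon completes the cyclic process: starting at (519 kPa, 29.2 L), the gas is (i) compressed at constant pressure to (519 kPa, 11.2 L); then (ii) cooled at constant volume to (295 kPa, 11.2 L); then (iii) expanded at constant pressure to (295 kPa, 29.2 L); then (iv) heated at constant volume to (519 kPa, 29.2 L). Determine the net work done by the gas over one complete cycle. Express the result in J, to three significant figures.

Constant-volume legs do no work.
W(i) = (519)(11.2 − 29.2) = -9342 J; W(iii) = (295)(29.2 − 11.2) = 5310 J.
W_net = -9342 + 5310 = -4032 J (the counter-clockwise enclosed area).

W_net ≈ -4030 J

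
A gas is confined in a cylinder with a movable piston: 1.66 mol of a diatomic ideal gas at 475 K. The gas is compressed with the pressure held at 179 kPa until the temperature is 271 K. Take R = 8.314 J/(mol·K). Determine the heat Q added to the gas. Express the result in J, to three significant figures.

Isobaric: W = nRΔT = (1.66)(8.314)(-204) = -2815 J.
ΔU = nCᵥΔT with Cᵥ = 5R/2: ΔU = (1.66)(20.79)(-204) = -7039 J.
Q = ΔU + W = -7039 − 2815 = -9854 J.

Q ≈ -9850 J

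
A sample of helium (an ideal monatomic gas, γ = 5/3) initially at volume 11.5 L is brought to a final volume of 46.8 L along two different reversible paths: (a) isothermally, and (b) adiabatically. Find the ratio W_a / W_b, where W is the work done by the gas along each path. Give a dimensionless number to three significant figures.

W_a / W_b ≈ 1.54

Path (a) isothermal: W = P₁V₁ ln(V₂/V₁) → W_a/(P₁V₁) = 1.404.
Path (b) adiabatic: W = P₁V₁(1 − (V₁/V₂)^(γ−1))/(γ−1) → W_b/(P₁V₁) = 0.9115.
W_a / W_b = 1.404 / 0.9115 = 1.54.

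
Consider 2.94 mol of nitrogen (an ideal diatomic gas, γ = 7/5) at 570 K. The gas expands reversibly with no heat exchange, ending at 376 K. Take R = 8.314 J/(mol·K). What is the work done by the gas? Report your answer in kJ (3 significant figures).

Adiabatic ⇒ Q = 0, so W_by = −ΔU = nCᵥ(T₁ − T₂).
Cᵥ = 5R/2 = 20.79 J/(mol·K).
W = (2.94)(20.79)(570 − 376) = 11855 J.

W ≈ 11.9 kJ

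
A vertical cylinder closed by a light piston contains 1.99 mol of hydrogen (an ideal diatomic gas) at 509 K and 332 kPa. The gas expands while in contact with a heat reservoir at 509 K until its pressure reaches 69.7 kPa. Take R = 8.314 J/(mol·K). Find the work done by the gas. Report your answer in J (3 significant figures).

W ≈ 13100 J

Isothermal process: W = nRT ln(V₂/V₁) = nRT ln(P₁/P₂).
W = (1.99)(8.314)(509) × ln(332/69.7)
  = 8421 × ln(4.763) = 8421 × 1.561
W_by_gas = 13145 J.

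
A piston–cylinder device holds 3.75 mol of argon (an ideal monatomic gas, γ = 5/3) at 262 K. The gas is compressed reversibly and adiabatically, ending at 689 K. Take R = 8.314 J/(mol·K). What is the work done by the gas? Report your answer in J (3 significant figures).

Adiabatic ⇒ Q = 0, so W_by = −ΔU = nCᵥ(T₁ − T₂).
Cᵥ = 3R/2 = 12.47 J/(mol·K).
W = (3.75)(12.47)(262 − 689) = -19969 J.

W ≈ -20000 J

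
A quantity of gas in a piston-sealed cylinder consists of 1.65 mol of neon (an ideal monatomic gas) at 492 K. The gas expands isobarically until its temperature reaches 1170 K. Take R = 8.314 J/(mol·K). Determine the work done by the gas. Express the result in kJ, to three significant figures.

Isobaric: W = P ΔV = nR ΔT.
W = (1.65)(8.314)(1170 − 492) = 9301 J.

W ≈ 9.30 kJ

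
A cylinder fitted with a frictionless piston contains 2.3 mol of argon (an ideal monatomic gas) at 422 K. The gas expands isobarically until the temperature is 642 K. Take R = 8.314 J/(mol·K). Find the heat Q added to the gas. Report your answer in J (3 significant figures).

Q ≈ 10500 J

Isobaric: W = nRΔT = (2.3)(8.314)(220) = 4207 J.
ΔU = nCᵥΔT with Cᵥ = 3R/2: ΔU = (2.3)(12.47)(220) = 6310 J.
Q = ΔU + W = 6310 + 4207 = 10517 J.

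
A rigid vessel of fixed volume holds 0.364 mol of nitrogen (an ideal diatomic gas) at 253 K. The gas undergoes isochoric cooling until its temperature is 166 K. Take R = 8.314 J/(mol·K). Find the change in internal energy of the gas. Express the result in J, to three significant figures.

Constant volume ⇒ W = 0, so Q = ΔU = nCᵥΔT with Cᵥ = 5R/2 = 20.79 J/(mol·K).
ΔU = (0.364)(20.79)(166 − 253) = -658.2 J.

ΔU ≈ -658 J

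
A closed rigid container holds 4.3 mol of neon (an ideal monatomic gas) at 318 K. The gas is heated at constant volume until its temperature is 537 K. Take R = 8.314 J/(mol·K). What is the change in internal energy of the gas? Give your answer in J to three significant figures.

Constant volume ⇒ W = 0, so Q = ΔU = nCᵥΔT with Cᵥ = 3R/2 = 12.47 J/(mol·K).
ΔU = (4.3)(12.47)(537 − 318) = 11744 J.

ΔU ≈ 11700 J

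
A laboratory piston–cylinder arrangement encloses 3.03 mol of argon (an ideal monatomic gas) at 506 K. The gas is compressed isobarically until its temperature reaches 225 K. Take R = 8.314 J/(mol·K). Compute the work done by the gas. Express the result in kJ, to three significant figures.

W ≈ -7.08 kJ

Isobaric: W = P ΔV = nR ΔT.
W = (3.03)(8.314)(225 − 506) = -7079 J.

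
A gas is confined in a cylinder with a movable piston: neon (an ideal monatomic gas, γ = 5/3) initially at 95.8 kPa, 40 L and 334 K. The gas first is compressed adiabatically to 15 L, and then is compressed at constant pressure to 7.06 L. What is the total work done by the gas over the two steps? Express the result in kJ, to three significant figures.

W_total ≈ -9.21 kJ

Step 1 (adiabatic): W = (P₁V₁ − P₂V₂)/(γ−1) = (3832 − 7369)/0.667 = -5305 J.
After step 1: P = 491.3 kPa, V = 15 L, T = 642.3 K.
Step 2 (isobaric): W = PΔV = (491.3 kPa)(7.06 − 15 L) = -3901 J.
W_total = -5305 − 3901 = -9206 J.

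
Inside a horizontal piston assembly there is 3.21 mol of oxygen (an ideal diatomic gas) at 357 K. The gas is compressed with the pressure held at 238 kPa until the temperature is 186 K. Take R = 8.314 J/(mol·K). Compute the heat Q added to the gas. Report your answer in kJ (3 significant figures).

Q ≈ -16.0 kJ

Isobaric: W = nRΔT = (3.21)(8.314)(-171) = -4564 J.
ΔU = nCᵥΔT with Cᵥ = 5R/2: ΔU = (3.21)(20.79)(-171) = -11409 J.
Q = ΔU + W = -11409 − 4564 = -15973 J.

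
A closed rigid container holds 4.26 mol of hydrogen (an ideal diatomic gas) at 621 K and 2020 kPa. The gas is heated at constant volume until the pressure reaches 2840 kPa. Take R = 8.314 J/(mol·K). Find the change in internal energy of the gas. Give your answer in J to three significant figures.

ΔU ≈ 22300 J

Constant volume ⇒ W = 0, so Q = ΔU = nCᵥΔT with Cᵥ = 5R/2 = 20.79 J/(mol·K).
At constant V, T₂/T₁ = P₂/P₁ ⇒ ΔT = T₁(P₂/P₁ − 1) = 621·(2840/2020 − 1) = 252.1 K.
ΔU = (4.26)(20.79)(252.1) = 22321 J.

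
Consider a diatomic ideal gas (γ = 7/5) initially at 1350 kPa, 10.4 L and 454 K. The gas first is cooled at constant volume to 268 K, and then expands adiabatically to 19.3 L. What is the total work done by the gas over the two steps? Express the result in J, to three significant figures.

W_total ≈ 4540 J

Step 1 (isochoric): W = 0 (constant volume).
After step 1: P = 796.9 kPa (V unchanged).
Step 2 (adiabatic): W = (P₁V₁ − P₂V₂)/(γ−1) = (8288 − 6472)/0.4 = 4540 J.
W_total = 0 + 4540 = 4540 J.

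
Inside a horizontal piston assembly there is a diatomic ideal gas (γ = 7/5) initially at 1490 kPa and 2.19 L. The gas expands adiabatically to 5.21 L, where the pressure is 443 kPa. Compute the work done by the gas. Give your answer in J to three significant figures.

Adiabatic: W = (P₁V₁ − P₂V₂)/(γ − 1) with γ = 7/5.
P₁V₁ = 3263 J, P₂V₂ = 2308 J.
W = (3263 − 2308) / 0.4 = 2388 J.

W ≈ 2390 J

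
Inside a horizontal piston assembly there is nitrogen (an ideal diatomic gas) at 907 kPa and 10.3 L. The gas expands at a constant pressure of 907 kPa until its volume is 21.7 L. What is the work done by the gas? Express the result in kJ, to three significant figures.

Isobaric: W = P ΔV.
W = (907 kPa)(21.7 − 10.3 L) = (907)(11.4) = 10340 J.

W ≈ 10.3 kJ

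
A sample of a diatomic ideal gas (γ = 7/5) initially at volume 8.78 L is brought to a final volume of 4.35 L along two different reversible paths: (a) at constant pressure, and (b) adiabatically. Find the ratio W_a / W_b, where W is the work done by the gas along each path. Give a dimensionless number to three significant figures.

Path (a) isobaric: W = P₁(V₂ − V₁) → W_a/(P₁V₁) = -0.5046.
Path (b) adiabatic: W = P₁V₁(1 − (V₁/V₂)^(γ−1))/(γ−1) → W_b/(P₁V₁) = -0.8109.
W_a / W_b = -0.5046 / -0.8109 = 0.6222.

W_a / W_b ≈ 0.622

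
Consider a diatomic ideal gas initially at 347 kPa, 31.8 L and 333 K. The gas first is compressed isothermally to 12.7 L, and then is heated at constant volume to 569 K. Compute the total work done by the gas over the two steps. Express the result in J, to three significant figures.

W_total ≈ -10100 J

Step 1 (isothermal): W = P₁V₁ ln(V₂/V₁) = (11035) ln(12.7/31.8) = -10128 J.
Step 2 (isochoric): W = 0 (constant volume).
W_total = -10128 + 0 = -10128 J.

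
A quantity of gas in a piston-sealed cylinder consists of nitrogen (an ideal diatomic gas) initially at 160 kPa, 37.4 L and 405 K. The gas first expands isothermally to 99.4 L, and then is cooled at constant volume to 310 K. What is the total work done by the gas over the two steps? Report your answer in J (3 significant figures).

W_total ≈ 5850 J

Step 1 (isothermal): W = P₁V₁ ln(V₂/V₁) = (5984) ln(99.4/37.4) = 5849 J.
Step 2 (isochoric): W = 0 (constant volume).
W_total = 5849 + 0 = 5849 J.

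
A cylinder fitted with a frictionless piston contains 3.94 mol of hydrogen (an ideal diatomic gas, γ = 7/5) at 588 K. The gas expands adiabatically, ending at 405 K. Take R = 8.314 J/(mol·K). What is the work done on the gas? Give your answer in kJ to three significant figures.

Adiabatic ⇒ Q = 0, so W_by = −ΔU = nCᵥ(T₁ − T₂).
Cᵥ = 5R/2 = 20.79 J/(mol·K).
W = (3.94)(20.79)(588 − 405) = 14986 J.
Work on gas = −W_by = -14986 J.

W ≈ -15.0 kJ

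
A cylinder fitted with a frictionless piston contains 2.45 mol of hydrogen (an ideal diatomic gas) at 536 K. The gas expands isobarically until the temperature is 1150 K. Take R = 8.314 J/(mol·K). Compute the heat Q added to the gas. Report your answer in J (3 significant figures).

Q ≈ 43800 J

Isobaric: W = nRΔT = (2.45)(8.314)(614) = 12507 J.
ΔU = nCᵥΔT with Cᵥ = 5R/2: ΔU = (2.45)(20.79)(614) = 31267 J.
Q = ΔU + W = 31267 + 12507 = 43774 J.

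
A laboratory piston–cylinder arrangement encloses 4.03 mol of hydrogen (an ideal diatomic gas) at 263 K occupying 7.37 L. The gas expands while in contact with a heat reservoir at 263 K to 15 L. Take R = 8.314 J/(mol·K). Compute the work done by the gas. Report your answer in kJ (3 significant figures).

Isothermal: W = nRT ln(V₂/V₁).
W = (4.03)(8.314)(263) × ln(15/7.37)
  = 8812 × 0.7106
W_by_gas = 6262 J.

W ≈ 6.26 kJ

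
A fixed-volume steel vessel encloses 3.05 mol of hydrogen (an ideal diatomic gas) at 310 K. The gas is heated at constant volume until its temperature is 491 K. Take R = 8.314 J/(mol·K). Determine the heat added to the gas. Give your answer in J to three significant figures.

Q ≈ 11500 J

Constant volume ⇒ W = 0, so Q = ΔU = nCᵥΔT with Cᵥ = 5R/2 = 20.79 J/(mol·K).
ΔU = (3.05)(20.79)(491 − 310) = 11474 J.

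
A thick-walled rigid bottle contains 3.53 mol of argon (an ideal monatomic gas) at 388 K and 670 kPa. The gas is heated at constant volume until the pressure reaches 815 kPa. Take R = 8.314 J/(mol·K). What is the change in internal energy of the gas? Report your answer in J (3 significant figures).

Constant volume ⇒ W = 0, so Q = ΔU = nCᵥΔT with Cᵥ = 3R/2 = 12.47 J/(mol·K).
At constant V, T₂/T₁ = P₂/P₁ ⇒ ΔT = T₁(P₂/P₁ − 1) = 388·(815/670 − 1) = 83.97 K.
ΔU = (3.53)(12.47)(83.97) = 3697 J.

ΔU ≈ 3700 J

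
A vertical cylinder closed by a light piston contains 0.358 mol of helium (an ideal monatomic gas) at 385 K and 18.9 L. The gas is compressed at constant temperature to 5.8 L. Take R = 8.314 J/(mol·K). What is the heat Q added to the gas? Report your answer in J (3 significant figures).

Isothermal ⇒ ΔU = 0, so Q = W = nRT ln(V₂/V₁).
Q = (0.358)(8.314)(385) ln(5.8/18.9) = 1146 × -1.181 = -1354 J.

Q ≈ -1350 J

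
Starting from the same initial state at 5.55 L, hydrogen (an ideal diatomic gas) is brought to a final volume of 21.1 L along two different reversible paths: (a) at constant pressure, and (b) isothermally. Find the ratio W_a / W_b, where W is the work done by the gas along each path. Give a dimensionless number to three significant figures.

Path (a) isobaric: W = P₁(V₂ − V₁) → W_a/(P₁V₁) = 2.802.
Path (b) isothermal: W = P₁V₁ ln(V₂/V₁) → W_b/(P₁V₁) = 1.335.
W_a / W_b = 2.802 / 1.335 = 2.098.

W_a / W_b ≈ 2.10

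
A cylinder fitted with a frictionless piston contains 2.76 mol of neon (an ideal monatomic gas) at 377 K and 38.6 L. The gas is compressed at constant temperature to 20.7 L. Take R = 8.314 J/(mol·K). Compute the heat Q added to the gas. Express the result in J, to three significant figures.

Q ≈ -5390 J

Isothermal ⇒ ΔU = 0, so Q = W = nRT ln(V₂/V₁).
Q = (2.76)(8.314)(377) ln(20.7/38.6) = 8651 × -0.6231 = -5391 J.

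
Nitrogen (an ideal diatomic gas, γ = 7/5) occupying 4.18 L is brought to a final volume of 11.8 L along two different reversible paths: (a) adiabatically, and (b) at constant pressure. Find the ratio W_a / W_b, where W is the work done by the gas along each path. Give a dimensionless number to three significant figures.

Path (a) adiabatic: W = P₁V₁(1 − (V₁/V₂)^(γ−1))/(γ−1) → W_a/(P₁V₁) = 0.8493.
Path (b) isobaric: W = P₁(V₂ − V₁) → W_b/(P₁V₁) = 1.823.
W_a / W_b = 0.8493 / 1.823 = 0.4659.

W_a / W_b ≈ 0.466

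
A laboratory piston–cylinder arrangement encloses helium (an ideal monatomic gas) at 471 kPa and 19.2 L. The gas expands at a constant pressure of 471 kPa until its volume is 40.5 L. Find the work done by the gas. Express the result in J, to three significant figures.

W ≈ 10000 J

Isobaric: W = P ΔV.
W = (471 kPa)(40.5 − 19.2 L) = (471)(21.3) = 10032 J.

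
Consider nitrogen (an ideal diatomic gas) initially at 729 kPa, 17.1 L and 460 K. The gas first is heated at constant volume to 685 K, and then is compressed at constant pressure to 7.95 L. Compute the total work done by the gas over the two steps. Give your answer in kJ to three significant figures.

W_total ≈ -9.93 kJ

Step 1 (isochoric): W = 0 (constant volume).
After step 1: P = 1086 kPa (V unchanged).
Step 2 (isobaric): W = PΔV = (1086 kPa)(7.95 − 17.1 L) = -9933 J.
W_total = 0 − 9933 = -9933 J.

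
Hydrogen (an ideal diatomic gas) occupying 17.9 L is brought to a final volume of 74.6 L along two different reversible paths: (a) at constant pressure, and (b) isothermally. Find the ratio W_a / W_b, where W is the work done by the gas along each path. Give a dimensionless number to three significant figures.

Path (a) isobaric: W = P₁(V₂ − V₁) → W_a/(P₁V₁) = 3.168.
Path (b) isothermal: W = P₁V₁ ln(V₂/V₁) → W_b/(P₁V₁) = 1.427.
W_a / W_b = 3.168 / 1.427 = 2.219.

W_a / W_b ≈ 2.22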